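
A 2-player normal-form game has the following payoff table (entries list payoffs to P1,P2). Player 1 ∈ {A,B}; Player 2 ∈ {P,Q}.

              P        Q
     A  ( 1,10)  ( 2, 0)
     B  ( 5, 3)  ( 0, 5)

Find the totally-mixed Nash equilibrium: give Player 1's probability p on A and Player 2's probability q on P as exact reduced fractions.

(p,q) = (1/6, 1/3)

P1 indiff ⇒ q·1+(1-q)·2 = q·5+(1-q)·0 ⇒ q(-4) = (1-q)(-2) ⇒ q = 1/3
P2 indiff ⇒ p·10+(1-p)·3 = p·0+(1-p)·5 ⇒ p(10) = (1-p)(2) ⇒ p = 1/6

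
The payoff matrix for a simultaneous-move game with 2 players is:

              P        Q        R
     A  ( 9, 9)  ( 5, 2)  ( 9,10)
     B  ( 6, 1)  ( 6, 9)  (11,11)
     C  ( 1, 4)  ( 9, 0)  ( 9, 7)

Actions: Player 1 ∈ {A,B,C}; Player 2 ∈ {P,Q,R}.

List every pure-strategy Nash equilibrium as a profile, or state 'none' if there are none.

PSNE = {(B,R)}

(A,P): not NE [P2→R gives 10>9]
(A,Q): not NE [P1→C gives 9>5; P2→R gives 10>2]
(A,R): not NE [P1→B gives 11>9]
(B,P): not NE [P1→A gives 9>6; P2→R gives 11>1]
(B,Q): not NE [P1→C gives 9>6; P2→R gives 11>9]
(B,R): NE
(C,P): not NE [P1→A gives 9>1; P2→R gives 7>4]
(C,Q): not NE [P2→R gives 7>0]
(C,R): not NE [P1→B gives 11>9]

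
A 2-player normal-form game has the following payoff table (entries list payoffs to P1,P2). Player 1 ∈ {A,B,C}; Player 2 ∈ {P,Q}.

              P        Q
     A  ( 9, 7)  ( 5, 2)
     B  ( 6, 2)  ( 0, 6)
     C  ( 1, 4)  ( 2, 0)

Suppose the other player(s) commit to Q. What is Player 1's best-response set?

u_1(A vs Q) = 5
u_1(B vs Q) = 0
u_1(C vs Q) = 2
max payoff 5 at {A}

argmax u_1 = {A}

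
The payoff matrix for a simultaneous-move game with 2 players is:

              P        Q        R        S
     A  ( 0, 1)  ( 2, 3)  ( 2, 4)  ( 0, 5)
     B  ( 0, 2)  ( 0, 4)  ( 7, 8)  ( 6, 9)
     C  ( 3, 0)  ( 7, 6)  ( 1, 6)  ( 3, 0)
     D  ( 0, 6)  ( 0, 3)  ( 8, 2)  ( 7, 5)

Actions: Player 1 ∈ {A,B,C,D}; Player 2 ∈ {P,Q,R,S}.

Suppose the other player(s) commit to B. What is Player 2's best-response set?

BR_2 = {S}

u_2(P vs B) = 2
u_2(Q vs B) = 4
u_2(R vs B) = 8
u_2(S vs B) = 9
max payoff 9 at {S}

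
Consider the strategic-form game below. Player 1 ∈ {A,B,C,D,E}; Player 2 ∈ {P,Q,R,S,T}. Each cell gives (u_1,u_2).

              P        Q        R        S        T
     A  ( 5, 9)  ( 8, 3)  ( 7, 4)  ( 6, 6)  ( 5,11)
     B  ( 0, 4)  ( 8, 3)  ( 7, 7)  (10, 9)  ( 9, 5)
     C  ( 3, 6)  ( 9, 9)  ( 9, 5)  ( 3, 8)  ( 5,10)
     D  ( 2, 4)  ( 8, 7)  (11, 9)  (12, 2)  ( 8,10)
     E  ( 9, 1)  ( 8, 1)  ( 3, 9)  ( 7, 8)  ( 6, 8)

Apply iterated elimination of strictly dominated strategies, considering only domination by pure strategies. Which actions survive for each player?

Remaining: P1:{B,D} P2:{R,S,T}

P2 drop P (T beats it: A:11>9 B:5>4 C:10>6 D:10>4 E:8>1)
P2 drop Q (T beats it: A:11>3 B:5>3 C:10>9 D:10>7 E:8>1)
P1 drop A (D beats it: R:11>7 S:12>6 T:8>5)
P1 drop C (D beats it: R:11>9 S:12>3 T:8>5)
P1 drop E (B beats it: R:7>3 S:10>7 T:9>6)
P1→{B,D} P2→{R,S,T}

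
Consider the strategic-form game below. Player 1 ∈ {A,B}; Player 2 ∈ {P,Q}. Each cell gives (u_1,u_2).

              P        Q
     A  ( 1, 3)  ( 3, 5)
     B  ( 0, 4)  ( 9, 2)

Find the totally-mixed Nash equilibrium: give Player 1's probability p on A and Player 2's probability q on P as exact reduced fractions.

P1 indiff ⇒ q·1+(1-q)·3 = q·0+(1-q)·9 ⇒ q(1) = (1-q)(6) ⇒ q = 6/7
P2 indiff ⇒ p·3+(1-p)·4 = p·5+(1-p)·2 ⇒ p(-2) = (1-p)(-2) ⇒ p = 1/2

p=1/2, q=6/7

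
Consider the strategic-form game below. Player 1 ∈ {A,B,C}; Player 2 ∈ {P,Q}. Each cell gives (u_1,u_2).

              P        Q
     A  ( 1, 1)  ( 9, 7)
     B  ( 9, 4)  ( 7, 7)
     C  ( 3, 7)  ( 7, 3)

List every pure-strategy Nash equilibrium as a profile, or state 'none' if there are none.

Nash profiles: (A,Q)

(A,P): not NE [P1→B gives 9>1; P2→Q gives 7>1]
(A,Q): NE
(B,P): not NE [P2→Q gives 7>4]
(B,Q): not NE [P1→A gives 9>7]
(C,P): not NE [P1→B gives 9>3]
(C,Q): not NE [P1→A gives 9>7; P2→P gives 7>3]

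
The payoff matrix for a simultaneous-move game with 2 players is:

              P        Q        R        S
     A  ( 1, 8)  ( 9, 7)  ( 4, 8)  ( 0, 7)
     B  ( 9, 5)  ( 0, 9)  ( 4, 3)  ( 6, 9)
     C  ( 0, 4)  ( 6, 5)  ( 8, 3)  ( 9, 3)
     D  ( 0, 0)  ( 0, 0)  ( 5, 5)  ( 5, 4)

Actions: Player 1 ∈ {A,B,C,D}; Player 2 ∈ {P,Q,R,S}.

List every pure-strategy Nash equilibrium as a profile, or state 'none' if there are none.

PSNE: ∅

(A,P): not NE [P1→B gives 9>1]
(A,Q): not NE [P2→R gives 8>7]
(A,R): not NE [P1→C gives 8>4]
(A,S): not NE [P1→C gives 9>0; P2→R gives 8>7]
(B,P): not NE [P2→S gives 9>5]
(B,Q): not NE [P1→A gives 9>0]
(B,R): not NE [P1→C gives 8>4; P2→S gives 9>3]
(B,S): not NE [P1→C gives 9>6]
(C,P): not NE [P1→B gives 9>0; P2→Q gives 5>4]
(C,Q): not NE [P1→A gives 9>6]
(C,R): not NE [P2→Q gives 5>3]
(C,S): not NE [P2→Q gives 5>3]
(D,P): not NE [P1→B gives 9>0; P2→R gives 5>0]
(D,Q): not NE [P1→A gives 9>0; P2→R gives 5>0]
(D,R): not NE [P1→C gives 8>5]
(D,S): not NE [P1→C gives 9>5; P2→R gives 5>4]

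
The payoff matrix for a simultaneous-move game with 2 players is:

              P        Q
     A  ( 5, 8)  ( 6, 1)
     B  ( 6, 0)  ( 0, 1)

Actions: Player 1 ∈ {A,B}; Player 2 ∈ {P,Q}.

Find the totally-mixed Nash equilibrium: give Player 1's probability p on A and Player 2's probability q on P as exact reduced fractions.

(p,q) = (1/8, 6/7)

P1 indiff ⇒ q·5+(1-q)·6 = q·6+(1-q)·0 ⇒ q(-1) = (1-q)(-6) ⇒ q = 6/7
P2 indiff ⇒ p·8+(1-p)·0 = p·1+(1-p)·1 ⇒ p(7) = (1-p)(1) ⇒ p = 1/8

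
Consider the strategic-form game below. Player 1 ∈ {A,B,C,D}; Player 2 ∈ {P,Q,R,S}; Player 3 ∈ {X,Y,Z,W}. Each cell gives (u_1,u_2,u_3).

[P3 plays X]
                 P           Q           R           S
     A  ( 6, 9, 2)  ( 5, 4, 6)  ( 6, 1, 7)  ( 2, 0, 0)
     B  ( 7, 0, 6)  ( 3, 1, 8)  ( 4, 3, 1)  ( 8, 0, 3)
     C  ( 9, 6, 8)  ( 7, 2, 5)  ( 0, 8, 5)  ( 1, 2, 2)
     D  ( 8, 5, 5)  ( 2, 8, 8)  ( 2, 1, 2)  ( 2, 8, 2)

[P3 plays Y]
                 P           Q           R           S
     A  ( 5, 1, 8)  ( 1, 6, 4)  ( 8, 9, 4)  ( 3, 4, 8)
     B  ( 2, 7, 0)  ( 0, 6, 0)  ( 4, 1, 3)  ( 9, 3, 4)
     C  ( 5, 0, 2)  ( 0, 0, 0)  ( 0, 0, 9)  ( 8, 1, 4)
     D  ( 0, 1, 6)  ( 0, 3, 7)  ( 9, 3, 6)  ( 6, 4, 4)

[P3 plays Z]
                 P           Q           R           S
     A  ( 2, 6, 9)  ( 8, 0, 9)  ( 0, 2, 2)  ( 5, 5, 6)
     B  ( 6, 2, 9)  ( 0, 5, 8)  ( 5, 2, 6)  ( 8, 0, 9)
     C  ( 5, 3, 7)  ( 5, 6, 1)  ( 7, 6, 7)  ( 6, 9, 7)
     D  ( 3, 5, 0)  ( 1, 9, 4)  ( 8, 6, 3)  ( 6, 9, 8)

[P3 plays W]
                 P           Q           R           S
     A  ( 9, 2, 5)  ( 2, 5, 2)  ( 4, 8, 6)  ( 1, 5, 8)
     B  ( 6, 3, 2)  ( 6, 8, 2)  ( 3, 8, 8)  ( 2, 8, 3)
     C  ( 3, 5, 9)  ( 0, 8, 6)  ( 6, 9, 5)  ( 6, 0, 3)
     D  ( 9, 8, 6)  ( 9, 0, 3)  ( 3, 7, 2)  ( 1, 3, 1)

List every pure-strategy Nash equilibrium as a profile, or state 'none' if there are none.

(A,P,X): not NE [P1→C gives 9>6; P3→Z gives 9>2]
(A,P,Y): not NE [P2→R gives 9>1; P3→Z gives 9>8]
(A,P,Z): not NE [P1→B gives 6>2]
(A,P,W): not NE [P2→R gives 8>2; P3→Z gives 9>5]
(A,Q,X): not NE [P1→C gives 7>5; P2→P gives 9>4; P3→Z gives 9>6]
(A,Q,Y): not NE [P2→R gives 9>6; P3→Z gives 9>4]
(A,Q,Z): not NE [P2→P gives 6>0]
(A,Q,W): not NE [P1→D gives 9>2; P2→R gives 8>5; P3→Z gives 9>2]
(A,R,X): not NE [P2→P gives 9>1]
(A,R,Y): not NE [P1→D gives 9>8; P3→X gives 7>4]
(A,R,Z): not NE [P1→D gives 8>0; P2→P gives 6>2; P3→X gives 7>2]
(A,R,W): not NE [P1→C gives 6>4; P3→X gives 7>6]
(A,S,X): not NE [P1→B gives 8>2; P2→P gives 9>0; P3→W gives 8>0]
(A,S,Y): not NE [P1→B gives 9>3; P2→R gives 9>4]
(A,S,Z): not NE [P1→B gives 8>5; P2→P gives 6>5; P3→W gives 8>6]
(A,S,W): not NE [P1→C gives 6>1; P2→R gives 8>5]
(B,P,X): not NE [P1→C gives 9>7; P2→R gives 3>0; P3→Z gives 9>6]
(B,P,Y): not NE [P1→C gives 5>2; P3→Z gives 9>0]
(B,P,Z): not NE [P2→Q gives 5>2]
(B,P,W): not NE [P1→D gives 9>6; P2→S gives 8>3; P3→Z gives 9>2]
(B,Q,X): not NE [P1→C gives 7>3; P2→R gives 3>1]
(B,Q,Y): not NE [P1→A gives 1>0; P2→P gives 7>6; P3→Z gives 8>0]
(B,Q,Z): not NE [P1→A gives 8>0]
(B,Q,W): not NE [P1→D gives 9>6; P3→Z gives 8>2]
(B,R,X): not NE [P1→A gives 6>4; P3→W gives 8>1]
(B,R,Y): not NE [P1→D gives 9>4; P2→P gives 7>1; P3→W gives 8>3]
(B,R,Z): not NE [P1→D gives 8>5; P2→Q gives 5>2; P3→W gives 8>6]
(B,R,W): not NE [P1→C gives 6>3]
(B,S,X): not NE [P2→R gives 3>0; P3→Z gives 9>3]
(B,S,Y): not NE [P2→P gives 7>3; P3→Z gives 9>4]
(B,S,Z): not NE [P2→Q gives 5>0]
(B,S,W): not NE [P1→C gives 6>2; P3→Z gives 9>3]
(C,P,X): not NE [P2→R gives 8>6; P3→W gives 9>8]
(C,P,Y): not NE [P2→S gives 1>0; P3→W gives 9>2]
(C,P,Z): not NE [P1→B gives 6>5; P2→S gives 9>3; P3→W gives 9>7]
(C,P,W): not NE [P1→D gives 9>3; P2→R gives 9>5]
(C,Q,X): not NE [P2→R gives 8>2; P3→W gives 6>5]
(C,Q,Y): not NE [P1→A gives 1>0; P2→S gives 1>0; P3→W gives 6>0]
(C,Q,Z): not NE [P1→A gives 8>5; P2→S gives 9>6; P3→W gives 6>1]
(C,Q,W): not NE [P1→D gives 9>0; P2→R gives 9>8]
(C,R,X): not NE [P1→A gives 6>0; P3→Y gives 9>5]
(C,R,Y): not NE [P1→D gives 9>0; P2→S gives 1>0]
(C,R,Z): not NE [P1→D gives 8>7; P2→S gives 9>6; P3→Y gives 9>7]
(C,R,W): not NE [P3→Y gives 9>5]
(C,S,X): not NE [P1→B gives 8>1; P2→R gives 8>2; P3→Z gives 7>2]
(C,S,Y): not NE [P1→B gives 9>8; P3→Z gives 7>4]
(C,S,Z): not NE [P1→B gives 8>6]
(C,S,W): not NE [P2→R gives 9>0; P3→Z gives 7>3]
(D,P,X): not NE [P1→C gives 9>8; P2→S gives 8>5; P3→W gives 6>5]
(D,P,Y): not NE [P1→C gives 5>0; P2→S gives 4>1]
(D,P,Z): not NE [P1→B gives 6>3; P2→S gives 9>5; P3→W gives 6>0]
(D,P,W): NE
(D,Q,X): not NE [P1→C gives 7>2]
(D,Q,Y): not NE [P1→A gives 1>0; P2→S gives 4>3; P3→X gives 8>7]
(D,Q,Z): not NE [P1→A gives 8>1; P3→X gives 8>4]
(D,Q,W): not NE [P2→P gives 8>0; P3→X gives 8>3]
(D,R,X): not NE [P1→A gives 6>2; P2→S gives 8>1; P3→Y gives 6>2]
(D,R,Y): not NE [P2→S gives 4>3]
(D,R,Z): not NE [P2→S gives 9>6; P3→Y gives 6>3]
(D,R,W): not NE [P1→C gives 6>3; P2→P gives 8>7; P3→Y gives 6>2]
(D,S,X): not NE [P1→B gives 8>2; P3→Z gives 8>2]
(D,S,Y): not NE [P1→B gives 9>6; P3→Z gives 8>4]
(D,S,Z): not NE [P1→B gives 8>6]
(D,S,W): not NE [P1→C gives 6>1; P2→P gives 8>3; P3→Z gives 8>1]

NE set: (D,P,W)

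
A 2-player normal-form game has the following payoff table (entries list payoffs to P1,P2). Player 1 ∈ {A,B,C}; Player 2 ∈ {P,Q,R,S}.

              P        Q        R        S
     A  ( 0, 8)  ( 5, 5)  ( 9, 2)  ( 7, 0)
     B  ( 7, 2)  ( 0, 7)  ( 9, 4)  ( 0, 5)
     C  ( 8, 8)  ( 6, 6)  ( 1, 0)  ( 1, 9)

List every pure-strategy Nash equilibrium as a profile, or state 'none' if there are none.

Equilibria: none

(A,P): not NE [P1→C gives 8>0]
(A,Q): not NE [P1→C gives 6>5; P2→P gives 8>5]
(A,R): not NE [P2→P gives 8>2]
(A,S): not NE [P2→P gives 8>0]
(B,P): not NE [P1→C gives 8>7; P2→Q gives 7>2]
(B,Q): not NE [P1→C gives 6>0]
(B,R): not NE [P2→Q gives 7>4]
(B,S): not NE [P1→A gives 7>0; P2→Q gives 7>5]
(C,P): not NE [P2→S gives 9>8]
(C,Q): not NE [P2→S gives 9>6]
(C,R): not NE [P1→B gives 9>1; P2→S gives 9>0]
(C,S): not NE [P1→A gives 7>1]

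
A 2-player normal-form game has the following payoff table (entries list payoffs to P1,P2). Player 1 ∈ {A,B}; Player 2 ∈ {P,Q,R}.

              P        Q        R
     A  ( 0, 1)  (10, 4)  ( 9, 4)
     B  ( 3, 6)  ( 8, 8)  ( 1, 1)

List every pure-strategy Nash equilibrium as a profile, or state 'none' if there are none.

(A,P): not NE [P1→B gives 3>0; P2→R gives 4>1]
(A,Q): NE
(A,R): NE
(B,P): not NE [P2→Q gives 8>6]
(B,Q): not NE [P1→A gives 10>8]
(B,R): not NE [P1→A gives 9>1; P2→Q gives 8>1]

Nash profiles: (A,Q), (A,R)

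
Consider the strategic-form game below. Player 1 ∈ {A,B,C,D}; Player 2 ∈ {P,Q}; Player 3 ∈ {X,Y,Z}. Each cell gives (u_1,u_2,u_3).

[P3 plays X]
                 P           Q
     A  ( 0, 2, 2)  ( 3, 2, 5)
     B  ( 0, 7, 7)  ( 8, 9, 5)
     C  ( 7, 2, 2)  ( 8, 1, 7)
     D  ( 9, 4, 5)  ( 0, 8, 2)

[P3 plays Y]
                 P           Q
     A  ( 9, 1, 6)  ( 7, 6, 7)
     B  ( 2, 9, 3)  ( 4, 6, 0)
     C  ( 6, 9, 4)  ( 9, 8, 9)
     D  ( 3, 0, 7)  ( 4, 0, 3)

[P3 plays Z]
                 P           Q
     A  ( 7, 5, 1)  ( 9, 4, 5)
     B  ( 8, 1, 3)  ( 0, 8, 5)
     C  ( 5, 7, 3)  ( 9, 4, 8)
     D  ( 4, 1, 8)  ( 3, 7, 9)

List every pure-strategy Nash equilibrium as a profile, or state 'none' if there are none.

PSNE = {(B,Q,X)}

(A,P,X): not NE [P1→D gives 9>0; P3→Y gives 6>2]
(A,P,Y): not NE [P2→Q gives 6>1]
(A,P,Z): not NE [P1→B gives 8>7; P3→Y gives 6>1]
(A,Q,X): not NE [P1→C gives 8>3; P3→Y gives 7>5]
(A,Q,Y): not NE [P1→C gives 9>7]
(A,Q,Z): not NE [P2→P gives 5>4; P3→Y gives 7>5]
(B,P,X): not NE [P1→D gives 9>0; P2→Q gives 9>7]
(B,P,Y): not NE [P1→A gives 9>2; P3→X gives 7>3]
(B,P,Z): not NE [P2→Q gives 8>1; P3→X gives 7>3]
(B,Q,X): NE
(B,Q,Y): not NE [P1→C gives 9>4; P2→P gives 9>6; P3→Z gives 5>0]
(B,Q,Z): not NE [P1→C gives 9>0]
(C,P,X): not NE [P1→D gives 9>7; P3→Y gives 4>2]
(C,P,Y): not NE [P1→A gives 9>6]
(C,P,Z): not NE [P1→B gives 8>5; P3→Y gives 4>3]
(C,Q,X): not NE [P2→P gives 2>1; P3→Y gives 9>7]
(C,Q,Y): not NE [P2→P gives 9>8]
(C,Q,Z): not NE [P2→P gives 7>4; P3→Y gives 9>8]
(D,P,X): not NE [P2→Q gives 8>4; P3→Z gives 8>5]
(D,P,Y): not NE [P1→A gives 9>3; P3→Z gives 8>7]
(D,P,Z): not NE [P1→B gives 8>4; P2→Q gives 7>1]
(D,Q,X): not NE [P1→C gives 8>0; P3→Z gives 9>2]
(D,Q,Y): not NE [P1→C gives 9>4; P3→Z gives 9>3]
(D,Q,Z): not NE [P1→C gives 9>3]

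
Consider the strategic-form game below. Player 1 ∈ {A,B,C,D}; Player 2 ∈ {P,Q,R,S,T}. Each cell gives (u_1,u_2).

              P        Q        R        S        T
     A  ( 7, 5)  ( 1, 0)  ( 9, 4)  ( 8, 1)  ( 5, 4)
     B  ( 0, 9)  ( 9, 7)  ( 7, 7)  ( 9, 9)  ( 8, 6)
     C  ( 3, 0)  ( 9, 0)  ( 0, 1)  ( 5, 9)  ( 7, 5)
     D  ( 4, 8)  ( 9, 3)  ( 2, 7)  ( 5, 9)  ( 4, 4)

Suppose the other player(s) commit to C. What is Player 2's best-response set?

u_2(P vs C) = 0
u_2(Q vs C) = 0
u_2(R vs C) = 1
u_2(S vs C) = 9
u_2(T vs C) = 5
max payoff 9 at {S}

argmax u_2 = {S}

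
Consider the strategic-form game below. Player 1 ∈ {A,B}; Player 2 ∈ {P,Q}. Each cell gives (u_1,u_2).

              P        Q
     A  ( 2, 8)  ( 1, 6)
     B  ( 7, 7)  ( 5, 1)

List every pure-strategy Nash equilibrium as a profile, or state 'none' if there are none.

(A,P): not NE [P1→B gives 7>2]
(A,Q): not NE [P1→B gives 5>1; P2→P gives 8>6]
(B,P): NE
(B,Q): not NE [P2→P gives 7>1]

Nash profiles: (B,P)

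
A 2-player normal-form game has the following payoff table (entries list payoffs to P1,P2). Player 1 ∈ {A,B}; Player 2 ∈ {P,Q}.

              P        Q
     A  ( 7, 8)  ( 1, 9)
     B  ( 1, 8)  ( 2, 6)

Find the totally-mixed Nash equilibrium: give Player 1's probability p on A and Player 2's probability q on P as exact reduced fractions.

p=2/3, q=1/7

P1 indiff ⇒ q·7+(1-q)·1 = q·1+(1-q)·2 ⇒ q(6) = (1-q)(1) ⇒ q = 1/7
P2 indiff ⇒ p·8+(1-p)·8 = p·9+(1-p)·6 ⇒ p(-1) = (1-p)(-2) ⇒ p = 2/3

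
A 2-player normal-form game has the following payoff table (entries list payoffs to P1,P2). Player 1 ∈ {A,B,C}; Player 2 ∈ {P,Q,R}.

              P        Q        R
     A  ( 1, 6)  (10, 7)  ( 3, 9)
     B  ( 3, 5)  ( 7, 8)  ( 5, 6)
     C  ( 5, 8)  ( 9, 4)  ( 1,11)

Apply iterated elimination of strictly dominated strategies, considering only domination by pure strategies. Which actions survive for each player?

Survivors P1:{A,B} P2:{Q,R}

P2 drop P (R beats it: A:9>6 B:6>5 C:11>8)
P1 drop C (A beats it: Q:10>9 R:3>1)
P1→{A,B} P2→{Q,R}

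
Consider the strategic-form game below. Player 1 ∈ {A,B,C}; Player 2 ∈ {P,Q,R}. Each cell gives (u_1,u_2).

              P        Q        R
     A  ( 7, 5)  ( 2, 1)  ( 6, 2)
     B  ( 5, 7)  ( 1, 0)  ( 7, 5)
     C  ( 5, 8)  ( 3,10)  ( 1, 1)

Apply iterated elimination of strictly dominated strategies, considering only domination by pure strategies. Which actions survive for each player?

P2 drop R (P beats it: A:5>2 B:7>5 C:8>1)
P1 drop B (A beats it: P:7>5 Q:2>1)
P1→{A,C} P2→{P,Q}

Survivors P1:{A,C} P2:{P,Q}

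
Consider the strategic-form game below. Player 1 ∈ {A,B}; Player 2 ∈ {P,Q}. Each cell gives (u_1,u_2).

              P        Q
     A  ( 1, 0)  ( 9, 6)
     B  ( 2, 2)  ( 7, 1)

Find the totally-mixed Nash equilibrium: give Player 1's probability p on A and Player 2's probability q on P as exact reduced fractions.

P1 indiff ⇒ q·1+(1-q)·9 = q·2+(1-q)·7 ⇒ q(-1) = (1-q)(-2) ⇒ q = 2/3
P2 indiff ⇒ p·0+(1-p)·2 = p·6+(1-p)·1 ⇒ p(-6) = (1-p)(-1) ⇒ p = 1/7

p=1/7, q=2/3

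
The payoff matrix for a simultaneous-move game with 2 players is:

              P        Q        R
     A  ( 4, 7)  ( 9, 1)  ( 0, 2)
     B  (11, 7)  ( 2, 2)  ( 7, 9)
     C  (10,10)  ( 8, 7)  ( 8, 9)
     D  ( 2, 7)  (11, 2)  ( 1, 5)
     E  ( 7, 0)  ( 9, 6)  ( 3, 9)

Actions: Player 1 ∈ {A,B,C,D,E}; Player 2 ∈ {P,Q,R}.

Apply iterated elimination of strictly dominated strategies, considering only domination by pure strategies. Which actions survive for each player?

P2 drop Q (R beats it: A:2>1 B:9>2 C:9>7 D:5>2 E:9>6)
P1 drop A (B beats it: P:11>4 R:7>0)
P1 drop D (B beats it: P:11>2 R:7>1)
P1 drop E (B beats it: P:11>7 R:7>3)
P1→{B,C} P2→{P,R}

IESDS → P1:{B,C} P2:{P,R}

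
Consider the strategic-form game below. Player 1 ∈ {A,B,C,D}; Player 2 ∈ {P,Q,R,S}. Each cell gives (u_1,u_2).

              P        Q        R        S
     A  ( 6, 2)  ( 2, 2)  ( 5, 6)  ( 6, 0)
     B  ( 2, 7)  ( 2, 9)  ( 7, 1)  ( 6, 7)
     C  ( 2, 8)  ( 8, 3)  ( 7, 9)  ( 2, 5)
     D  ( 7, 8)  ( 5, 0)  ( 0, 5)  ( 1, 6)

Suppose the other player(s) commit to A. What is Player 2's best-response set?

u_2(P vs A) = 2
u_2(Q vs A) = 2
u_2(R vs A) = 6
u_2(S vs A) = 0
max payoff 6 at {R}

BR_2 = {R}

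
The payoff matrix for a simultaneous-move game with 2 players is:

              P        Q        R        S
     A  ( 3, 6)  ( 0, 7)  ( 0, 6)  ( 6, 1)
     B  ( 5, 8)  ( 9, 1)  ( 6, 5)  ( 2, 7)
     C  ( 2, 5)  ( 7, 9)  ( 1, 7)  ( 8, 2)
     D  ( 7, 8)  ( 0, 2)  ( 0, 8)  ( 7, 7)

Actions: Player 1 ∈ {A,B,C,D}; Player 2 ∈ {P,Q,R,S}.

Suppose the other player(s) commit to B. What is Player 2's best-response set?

u_2(P vs B) = 8
u_2(Q vs B) = 1
u_2(R vs B) = 5
u_2(S vs B) = 7
max payoff 8 at {P}

argmax u_2 = {P}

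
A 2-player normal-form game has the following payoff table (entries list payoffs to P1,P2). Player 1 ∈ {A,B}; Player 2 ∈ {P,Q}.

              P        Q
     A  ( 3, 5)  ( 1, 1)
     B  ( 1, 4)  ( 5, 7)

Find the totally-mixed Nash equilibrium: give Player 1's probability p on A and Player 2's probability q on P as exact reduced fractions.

P1 indiff ⇒ q·3+(1-q)·1 = q·1+(1-q)·5 ⇒ q(2) = (1-q)(4) ⇒ q = 2/3
P2 indiff ⇒ p·5+(1-p)·4 = p·1+(1-p)·7 ⇒ p(4) = (1-p)(3) ⇒ p = 3/7

p=3/7, q=2/3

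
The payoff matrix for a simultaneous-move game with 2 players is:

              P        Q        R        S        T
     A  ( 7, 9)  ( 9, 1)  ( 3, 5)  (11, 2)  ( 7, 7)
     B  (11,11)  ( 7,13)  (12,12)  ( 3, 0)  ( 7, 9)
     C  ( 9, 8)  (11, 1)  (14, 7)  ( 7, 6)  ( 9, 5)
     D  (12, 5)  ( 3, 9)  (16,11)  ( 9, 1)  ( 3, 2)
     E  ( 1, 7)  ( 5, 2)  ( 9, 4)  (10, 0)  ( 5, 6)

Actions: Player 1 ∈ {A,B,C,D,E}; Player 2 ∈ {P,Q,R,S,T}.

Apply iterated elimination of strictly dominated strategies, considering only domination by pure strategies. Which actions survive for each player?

Remaining: P1:{B,C,D} P2:{P,Q,R}

P2 drop S (P beats it: A:9>2 B:11>0 C:8>6 D:5>1 E:7>0)
P1 drop A (C beats it: P:9>7 Q:11>9 R:14>3 T:9>7)
P1 drop E (B beats it: P:11>1 Q:7>5 R:12>9 T:7>5)
P2 drop T (P beats it: B:11>9 C:8>5 D:5>2)
P1→{B,C,D} P2→{P,Q,R}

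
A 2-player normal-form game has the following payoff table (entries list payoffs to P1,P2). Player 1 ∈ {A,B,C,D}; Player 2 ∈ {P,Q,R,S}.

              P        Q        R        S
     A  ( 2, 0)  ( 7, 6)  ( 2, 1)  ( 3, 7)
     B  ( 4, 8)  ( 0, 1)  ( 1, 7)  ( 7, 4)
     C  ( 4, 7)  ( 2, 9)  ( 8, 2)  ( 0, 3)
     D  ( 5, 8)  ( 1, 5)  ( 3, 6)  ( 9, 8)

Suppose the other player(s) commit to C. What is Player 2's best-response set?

BR_2 = {Q}

u_2(P vs C) = 7
u_2(Q vs C) = 9
u_2(R vs C) = 2
u_2(S vs C) = 3
max payoff 9 at {Q}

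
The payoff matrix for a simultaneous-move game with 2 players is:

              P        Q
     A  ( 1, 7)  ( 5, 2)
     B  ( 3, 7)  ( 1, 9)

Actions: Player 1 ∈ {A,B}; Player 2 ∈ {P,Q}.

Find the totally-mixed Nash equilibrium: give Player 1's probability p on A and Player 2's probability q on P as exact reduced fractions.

(p,q) = (2/7, 2/3)

P1 indiff ⇒ q·1+(1-q)·5 = q·3+(1-q)·1 ⇒ q(-2) = (1-q)(-4) ⇒ q = 2/3
P2 indiff ⇒ p·7+(1-p)·7 = p·2+(1-p)·9 ⇒ p(5) = (1-p)(2) ⇒ p = 2/7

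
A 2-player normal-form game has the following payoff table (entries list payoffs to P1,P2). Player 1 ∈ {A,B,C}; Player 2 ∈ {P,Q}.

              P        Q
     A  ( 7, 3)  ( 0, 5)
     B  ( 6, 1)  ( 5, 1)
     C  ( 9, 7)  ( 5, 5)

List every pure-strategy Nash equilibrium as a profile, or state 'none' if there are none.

NE set: (B,Q), (C,P)

(A,P): not NE [P1→C gives 9>7; P2→Q gives 5>3]
(A,Q): not NE [P1→C gives 5>0]
(B,P): not NE [P1→C gives 9>6]
(B,Q): NE
(C,P): NE
(C,Q): not NE [P2→P gives 7>5]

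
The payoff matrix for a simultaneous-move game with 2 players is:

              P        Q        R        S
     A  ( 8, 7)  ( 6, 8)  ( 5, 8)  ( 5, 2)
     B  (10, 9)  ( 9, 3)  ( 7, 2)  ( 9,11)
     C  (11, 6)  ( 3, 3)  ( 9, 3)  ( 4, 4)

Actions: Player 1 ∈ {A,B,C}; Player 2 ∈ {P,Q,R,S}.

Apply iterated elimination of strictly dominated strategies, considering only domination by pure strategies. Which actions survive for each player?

Survivors P1:{B,C} P2:{P,S}

P1 drop A (B beats it: P:10>8 Q:9>6 R:7>5 S:9>5)
P2 drop Q (P beats it: B:9>3 C:6>3)
P2 drop R (P beats it: B:9>2 C:6>3)
P1→{B,C} P2→{P,S}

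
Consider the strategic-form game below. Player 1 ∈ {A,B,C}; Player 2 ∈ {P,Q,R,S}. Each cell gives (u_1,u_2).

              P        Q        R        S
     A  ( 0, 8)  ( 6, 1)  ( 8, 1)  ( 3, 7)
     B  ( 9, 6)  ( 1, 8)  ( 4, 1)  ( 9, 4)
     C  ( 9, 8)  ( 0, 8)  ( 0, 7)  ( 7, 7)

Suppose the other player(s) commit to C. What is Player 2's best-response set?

P2 best: {P,Q}

u_2(P vs C) = 8
u_2(Q vs C) = 8
u_2(R vs C) = 7
u_2(S vs C) = 7
max payoff 8 at {P,Q}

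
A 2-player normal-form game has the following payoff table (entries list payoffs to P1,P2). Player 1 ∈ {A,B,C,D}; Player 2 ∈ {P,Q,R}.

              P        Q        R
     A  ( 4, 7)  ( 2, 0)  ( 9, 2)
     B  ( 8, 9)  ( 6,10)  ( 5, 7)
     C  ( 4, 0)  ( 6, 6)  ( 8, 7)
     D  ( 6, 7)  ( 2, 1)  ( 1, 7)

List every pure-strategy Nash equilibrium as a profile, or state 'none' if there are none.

(A,P): not NE [P1→B gives 8>4]
(A,Q): not NE [P1→C gives 6>2; P2→P gives 7>0]
(A,R): not NE [P2→P gives 7>2]
(B,P): not NE [P2→Q gives 10>9]
(B,Q): NE
(B,R): not NE [P1→A gives 9>5; P2→Q gives 10>7]
(C,P): not NE [P1→B gives 8>4; P2→R gives 7>0]
(C,Q): not NE [P2→R gives 7>6]
(C,R): not NE [P1→A gives 9>8]
(D,P): not NE [P1→B gives 8>6]
(D,Q): not NE [P1→C gives 6>2; P2→R gives 7>1]
(D,R): not NE [P1→A gives 9>1]

Nash profiles: (B,Q)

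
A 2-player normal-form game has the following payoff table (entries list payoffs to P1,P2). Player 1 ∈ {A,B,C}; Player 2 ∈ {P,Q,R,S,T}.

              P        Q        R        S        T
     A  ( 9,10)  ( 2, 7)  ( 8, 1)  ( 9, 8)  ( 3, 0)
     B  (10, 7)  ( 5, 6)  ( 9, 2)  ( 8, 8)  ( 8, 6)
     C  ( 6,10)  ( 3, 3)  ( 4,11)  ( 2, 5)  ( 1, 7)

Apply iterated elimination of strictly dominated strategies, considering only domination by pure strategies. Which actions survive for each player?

Remaining: P1:{A,B} P2:{P,S}

P1 drop C (B beats it: P:10>6 Q:5>3 R:9>4 S:8>2 T:8>1)
P2 drop Q (P beats it: A:10>7 B:7>6)
P2 drop R (P beats it: A:10>1 B:7>2)
P2 drop T (P beats it: A:10>0 B:7>6)
P1→{A,B} P2→{P,S}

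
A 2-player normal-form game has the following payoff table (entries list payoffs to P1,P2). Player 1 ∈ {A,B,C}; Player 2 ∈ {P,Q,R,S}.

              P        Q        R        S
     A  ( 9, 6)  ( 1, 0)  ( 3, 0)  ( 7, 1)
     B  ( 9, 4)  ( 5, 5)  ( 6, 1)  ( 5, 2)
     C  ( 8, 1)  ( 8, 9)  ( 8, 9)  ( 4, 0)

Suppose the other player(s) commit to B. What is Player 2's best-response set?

BR_2 = {Q}

u_2(P vs B) = 4
u_2(Q vs B) = 5
u_2(R vs B) = 1
u_2(S vs B) = 2
max payoff 5 at {Q}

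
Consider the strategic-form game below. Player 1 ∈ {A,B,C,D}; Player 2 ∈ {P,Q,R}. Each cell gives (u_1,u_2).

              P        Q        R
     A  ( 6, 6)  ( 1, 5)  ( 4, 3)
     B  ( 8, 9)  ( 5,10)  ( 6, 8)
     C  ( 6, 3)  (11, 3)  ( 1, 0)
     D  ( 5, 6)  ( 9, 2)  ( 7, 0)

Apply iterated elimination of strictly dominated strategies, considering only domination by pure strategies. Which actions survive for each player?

Survivors P1:{B,C} P2:{P,Q}

P1 drop A (B beats it: P:8>6 Q:5>1 R:6>4)
P2 drop R (P beats it: B:9>8 C:3>0 D:6>0)
P1 drop D (C beats it: P:6>5 Q:11>9)
P1→{B,C} P2→{P,Q}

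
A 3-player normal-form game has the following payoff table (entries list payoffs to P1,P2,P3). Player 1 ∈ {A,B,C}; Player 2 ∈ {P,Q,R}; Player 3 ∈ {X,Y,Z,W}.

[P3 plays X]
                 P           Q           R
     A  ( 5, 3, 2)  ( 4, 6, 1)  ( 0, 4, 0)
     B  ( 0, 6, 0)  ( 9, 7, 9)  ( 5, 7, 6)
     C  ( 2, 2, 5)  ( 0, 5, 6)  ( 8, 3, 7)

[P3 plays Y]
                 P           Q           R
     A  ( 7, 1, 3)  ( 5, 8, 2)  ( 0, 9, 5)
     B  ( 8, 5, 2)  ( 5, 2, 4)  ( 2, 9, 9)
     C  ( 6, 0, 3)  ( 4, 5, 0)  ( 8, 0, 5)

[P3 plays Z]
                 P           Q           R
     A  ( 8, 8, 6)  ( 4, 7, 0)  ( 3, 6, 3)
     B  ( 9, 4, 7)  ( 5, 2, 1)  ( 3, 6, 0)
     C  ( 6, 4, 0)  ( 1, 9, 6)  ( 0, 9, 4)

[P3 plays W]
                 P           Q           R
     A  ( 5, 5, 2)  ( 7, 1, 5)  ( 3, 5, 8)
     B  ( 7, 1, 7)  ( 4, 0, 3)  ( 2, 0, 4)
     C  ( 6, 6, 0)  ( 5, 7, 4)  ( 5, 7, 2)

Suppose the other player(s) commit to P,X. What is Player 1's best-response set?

P1 best: {A}

u_1(A vs P,X) = 5
u_1(B vs P,X) = 0
u_1(C vs P,X) = 2
max payoff 5 at {A}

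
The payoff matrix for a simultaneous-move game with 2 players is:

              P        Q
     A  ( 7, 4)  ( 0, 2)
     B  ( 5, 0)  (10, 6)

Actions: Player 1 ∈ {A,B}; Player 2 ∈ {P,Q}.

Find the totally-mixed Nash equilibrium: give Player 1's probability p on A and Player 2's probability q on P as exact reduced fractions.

P1 mixes 3/4 on A; P2 mixes 5/6 on P

P1 indiff ⇒ q·7+(1-q)·0 = q·5+(1-q)·10 ⇒ q(2) = (1-q)(10) ⇒ q = 5/6
P2 indiff ⇒ p·4+(1-p)·0 = p·2+(1-p)·6 ⇒ p(2) = (1-p)(6) ⇒ p = 3/4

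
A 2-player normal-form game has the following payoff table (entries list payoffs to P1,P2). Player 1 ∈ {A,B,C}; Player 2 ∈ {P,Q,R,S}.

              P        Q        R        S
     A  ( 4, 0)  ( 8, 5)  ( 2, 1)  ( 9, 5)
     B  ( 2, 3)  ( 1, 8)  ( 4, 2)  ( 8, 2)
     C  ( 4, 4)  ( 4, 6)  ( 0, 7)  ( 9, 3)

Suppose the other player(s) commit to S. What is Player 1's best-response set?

P1 best: {A,C}

u_1(A vs S) = 9
u_1(B vs S) = 8
u_1(C vs S) = 9
max payoff 9 at {A,C}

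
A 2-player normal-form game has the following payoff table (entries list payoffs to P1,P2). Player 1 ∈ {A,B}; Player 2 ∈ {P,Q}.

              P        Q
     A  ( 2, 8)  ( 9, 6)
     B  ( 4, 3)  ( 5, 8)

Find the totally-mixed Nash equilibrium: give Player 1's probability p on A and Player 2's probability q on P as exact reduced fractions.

P1 indiff ⇒ q·2+(1-q)·9 = q·4+(1-q)·5 ⇒ q(-2) = (1-q)(-4) ⇒ q = 2/3
P2 indiff ⇒ p·8+(1-p)·3 = p·6+(1-p)·8 ⇒ p(2) = (1-p)(5) ⇒ p = 5/7

P1 mixes 5/7 on A; P2 mixes 2/3 on P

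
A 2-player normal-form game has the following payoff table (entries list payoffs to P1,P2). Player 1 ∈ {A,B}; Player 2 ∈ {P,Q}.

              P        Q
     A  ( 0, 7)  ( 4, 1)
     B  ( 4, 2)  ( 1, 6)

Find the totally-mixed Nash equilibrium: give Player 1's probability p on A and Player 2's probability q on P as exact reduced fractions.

P1 mixes 2/5 on A; P2 mixes 3/7 on P

P1 indiff ⇒ q·0+(1-q)·4 = q·4+(1-q)·1 ⇒ q(-4) = (1-q)(-3) ⇒ q = 3/7
P2 indiff ⇒ p·7+(1-p)·2 = p·1+(1-p)·6 ⇒ p(6) = (1-p)(4) ⇒ p = 2/5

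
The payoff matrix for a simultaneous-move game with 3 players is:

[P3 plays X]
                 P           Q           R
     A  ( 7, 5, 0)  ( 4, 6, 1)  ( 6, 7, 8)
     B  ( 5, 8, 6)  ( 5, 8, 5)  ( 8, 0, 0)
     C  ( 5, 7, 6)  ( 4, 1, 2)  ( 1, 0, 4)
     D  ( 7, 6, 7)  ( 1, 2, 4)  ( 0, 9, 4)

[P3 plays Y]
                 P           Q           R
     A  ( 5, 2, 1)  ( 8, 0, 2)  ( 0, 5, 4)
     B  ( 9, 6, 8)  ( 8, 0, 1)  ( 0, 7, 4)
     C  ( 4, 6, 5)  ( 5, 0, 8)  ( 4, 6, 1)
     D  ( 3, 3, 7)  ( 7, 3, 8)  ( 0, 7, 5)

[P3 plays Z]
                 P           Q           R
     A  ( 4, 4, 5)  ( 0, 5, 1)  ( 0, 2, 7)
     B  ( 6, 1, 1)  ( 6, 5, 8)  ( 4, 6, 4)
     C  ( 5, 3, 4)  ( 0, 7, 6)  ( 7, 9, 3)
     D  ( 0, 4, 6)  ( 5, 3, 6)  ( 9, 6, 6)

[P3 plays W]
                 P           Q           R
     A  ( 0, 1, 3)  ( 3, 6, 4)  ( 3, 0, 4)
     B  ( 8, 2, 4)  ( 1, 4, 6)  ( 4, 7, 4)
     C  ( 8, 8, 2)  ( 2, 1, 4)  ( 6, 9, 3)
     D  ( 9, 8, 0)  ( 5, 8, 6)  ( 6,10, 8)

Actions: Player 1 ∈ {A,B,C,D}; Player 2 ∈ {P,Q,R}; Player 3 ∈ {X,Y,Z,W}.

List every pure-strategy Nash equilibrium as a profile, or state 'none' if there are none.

(A,P,X): not NE [P2→R gives 7>5; P3→Z gives 5>0]
(A,P,Y): not NE [P1→B gives 9>5; P2→R gives 5>2; P3→Z gives 5>1]
(A,P,Z): not NE [P1→B gives 6>4; P2→Q gives 5>4]
(A,P,W): not NE [P1→D gives 9>0; P2→Q gives 6>1; P3→Z gives 5>3]
(A,Q,X): not NE [P1→B gives 5>4; P2→R gives 7>6; P3→W gives 4>1]
(A,Q,Y): not NE [P2→R gives 5>0; P3→W gives 4>2]
(A,Q,Z): not NE [P1→B gives 6>0; P3→W gives 4>1]
(A,Q,W): not NE [P1→D gives 5>3]
(A,R,X): not NE [P1→B gives 8>6]
(A,R,Y): not NE [P1→C gives 4>0; P3→X gives 8>4]
(A,R,Z): not NE [P1→D gives 9>0; P2→Q gives 5>2; P3→X gives 8>7]
(A,R,W): not NE [P1→D gives 6>3; P2→Q gives 6>0; P3→X gives 8>4]
(B,P,X): not NE [P1→D gives 7>5; P3→Y gives 8>6]
(B,P,Y): not NE [P2→R gives 7>6]
(B,P,Z): not NE [P2→R gives 6>1; P3→Y gives 8>1]
(B,P,W): not NE [P1→D gives 9>8; P2→R gives 7>2; P3→Y gives 8>4]
(B,Q,X): not NE [P3→Z gives 8>5]
(B,Q,Y): not NE [P2→R gives 7>0; P3→Z gives 8>1]
(B,Q,Z): not NE [P2→R gives 6>5]
(B,Q,W): not NE [P1→D gives 5>1; P2→R gives 7>4; P3→Z gives 8>6]
(B,R,X): not NE [P2→Q gives 8>0; P3→W gives 4>0]
(B,R,Y): not NE [P1→C gives 4>0]
(B,R,Z): not NE [P1→D gives 9>4]
(B,R,W): not NE [P1→D gives 6>4]
(C,P,X): not NE [P1→D gives 7>5]
(C,P,Y): not NE [P1→B gives 9>4; P3→X gives 6>5]
(C,P,Z): not NE [P1→B gives 6>5; P2→R gives 9>3; P3→X gives 6>4]
(C,P,W): not NE [P1→D gives 9>8; P2→R gives 9>8; P3→X gives 6>2]
(C,Q,X): not NE [P1→B gives 5>4; P2→P gives 7>1; P3→Y gives 8>2]
(C,Q,Y): not NE [P1→B gives 8>5; P2→R gives 6>0]
(C,Q,Z): not NE [P1→B gives 6>0; P2→R gives 9>7; P3→Y gives 8>6]
(C,Q,W): not NE [P1→D gives 5>2; P2→R gives 9>1; P3→Y gives 8>4]
(C,R,X): not NE [P1→B gives 8>1; P2→P gives 7>0]
(C,R,Y): not NE [P3→X gives 4>1]
(C,R,Z): not NE [P1→D gives 9>7; P3→X gives 4>3]
(C,R,W): not NE [P3→X gives 4>3]
(D,P,X): not NE [P2→R gives 9>6]
(D,P,Y): not NE [P1→B gives 9>3; P2→R gives 7>3]
(D,P,Z): not NE [P1→B gives 6>0; P2→R gives 6>4; P3→Y gives 7>6]
(D,P,W): not NE [P2→R gives 10>8; P3→Y gives 7>0]
(D,Q,X): not NE [P1→B gives 5>1; P2→R gives 9>2; P3→Y gives 8>4]
(D,Q,Y): not NE [P1→B gives 8>7; P2→R gives 7>3]
(D,Q,Z): not NE [P1→B gives 6>5; P2→R gives 6>3; P3→Y gives 8>6]
(D,Q,W): not NE [P2→R gives 10>8; P3→Y gives 8>6]
(D,R,X): not NE [P1→B gives 8>0; P3→W gives 8>4]
(D,R,Y): not NE [P1→C gives 4>0; P3→W gives 8>5]
(D,R,Z): not NE [P3→W gives 8>6]
(D,R,W): NE

PSNE = {(D,R,W)}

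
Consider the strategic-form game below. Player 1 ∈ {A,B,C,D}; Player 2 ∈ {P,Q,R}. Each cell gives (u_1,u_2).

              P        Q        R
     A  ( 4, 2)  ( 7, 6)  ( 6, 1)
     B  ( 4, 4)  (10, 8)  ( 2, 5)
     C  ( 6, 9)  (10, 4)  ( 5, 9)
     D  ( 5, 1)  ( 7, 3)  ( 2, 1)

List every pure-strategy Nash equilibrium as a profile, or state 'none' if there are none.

(A,P): not NE [P1→C gives 6>4; P2→Q gives 6>2]
(A,Q): not NE [P1→C gives 10>7]
(A,R): not NE [P2→Q gives 6>1]
(B,P): not NE [P1→C gives 6>4; P2→Q gives 8>4]
(B,Q): NE
(B,R): not NE [P1→A gives 6>2; P2→Q gives 8>5]
(C,P): NE
(C,Q): not NE [P2→R gives 9>4]
(C,R): not NE [P1→A gives 6>5]
(D,P): not NE [P1→C gives 6>5; P2→Q gives 3>1]
(D,Q): not NE [P1→C gives 10>7]
(D,R): not NE [P1→A gives 6>2; P2→Q gives 3>1]

NE set: (B,Q), (C,P)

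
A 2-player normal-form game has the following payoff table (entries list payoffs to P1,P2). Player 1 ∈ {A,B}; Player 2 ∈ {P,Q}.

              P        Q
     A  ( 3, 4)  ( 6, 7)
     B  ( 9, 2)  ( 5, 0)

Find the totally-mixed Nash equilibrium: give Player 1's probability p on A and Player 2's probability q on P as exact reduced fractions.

P1 indiff ⇒ q·3+(1-q)·6 = q·9+(1-q)·5 ⇒ q(-6) = (1-q)(-1) ⇒ q = 1/7
P2 indiff ⇒ p·4+(1-p)·2 = p·7+(1-p)·0 ⇒ p(-3) = (1-p)(-2) ⇒ p = 2/5

P1 mixes 2/5 on A; P2 mixes 1/7 on P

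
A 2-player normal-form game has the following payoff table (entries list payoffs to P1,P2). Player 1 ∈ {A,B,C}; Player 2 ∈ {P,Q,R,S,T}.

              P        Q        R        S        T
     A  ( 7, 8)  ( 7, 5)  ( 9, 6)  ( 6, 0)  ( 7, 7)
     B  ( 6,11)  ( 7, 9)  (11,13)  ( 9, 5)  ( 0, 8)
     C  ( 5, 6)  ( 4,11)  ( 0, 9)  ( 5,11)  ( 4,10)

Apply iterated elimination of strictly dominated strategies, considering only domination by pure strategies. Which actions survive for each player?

P1 drop C (A beats it: P:7>5 Q:7>4 R:9>0 S:6>5 T:7>4)
P2 drop Q (P beats it: A:8>5 B:11>9)
P2 drop S (P beats it: A:8>0 B:11>5)
P2 drop T (P beats it: A:8>7 B:11>8)
P1→{A,B} P2→{P,R}

Survivors P1:{A,B} P2:{P,R}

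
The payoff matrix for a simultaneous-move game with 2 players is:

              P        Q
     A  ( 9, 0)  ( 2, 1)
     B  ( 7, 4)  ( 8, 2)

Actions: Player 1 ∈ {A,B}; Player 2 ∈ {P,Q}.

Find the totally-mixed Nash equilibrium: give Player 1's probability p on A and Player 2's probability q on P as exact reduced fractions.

P1 indiff ⇒ q·9+(1-q)·2 = q·7+(1-q)·8 ⇒ q(2) = (1-q)(6) ⇒ q = 3/4
P2 indiff ⇒ p·0+(1-p)·4 = p·1+(1-p)·2 ⇒ p(-1) = (1-p)(-2) ⇒ p = 2/3

(p,q) = (2/3, 3/4)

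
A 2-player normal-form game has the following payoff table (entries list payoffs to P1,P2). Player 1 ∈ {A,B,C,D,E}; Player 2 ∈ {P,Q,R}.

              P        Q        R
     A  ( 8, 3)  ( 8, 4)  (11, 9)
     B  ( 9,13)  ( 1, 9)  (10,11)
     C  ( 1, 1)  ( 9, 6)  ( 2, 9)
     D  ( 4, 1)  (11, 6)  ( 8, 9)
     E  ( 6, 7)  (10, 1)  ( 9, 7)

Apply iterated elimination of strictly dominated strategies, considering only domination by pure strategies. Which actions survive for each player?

IESDS → P1:{A,B} P2:{P,R}

P1 drop C (D beats it: P:4>1 Q:11>9 R:8>2)
P2 drop Q (R beats it: A:9>4 B:11>9 D:9>6 E:7>1)
P1 drop D (A beats it: P:8>4 R:11>8)
P1 drop E (A beats it: P:8>6 R:11>9)
P1→{A,B} P2→{P,R}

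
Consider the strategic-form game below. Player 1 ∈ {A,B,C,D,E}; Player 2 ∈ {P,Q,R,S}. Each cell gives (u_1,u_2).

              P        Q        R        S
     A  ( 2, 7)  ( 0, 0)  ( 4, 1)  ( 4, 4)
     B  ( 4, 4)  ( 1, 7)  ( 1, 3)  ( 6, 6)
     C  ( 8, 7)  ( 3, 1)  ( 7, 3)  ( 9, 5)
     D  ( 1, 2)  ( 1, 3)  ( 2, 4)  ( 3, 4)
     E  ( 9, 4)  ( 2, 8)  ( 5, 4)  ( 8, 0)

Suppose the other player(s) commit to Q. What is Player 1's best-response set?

u_1(A vs Q) = 0
u_1(B vs Q) = 1
u_1(C vs Q) = 3
u_1(D vs Q) = 1
u_1(E vs Q) = 2
max payoff 3 at {C}

P1 best: {C}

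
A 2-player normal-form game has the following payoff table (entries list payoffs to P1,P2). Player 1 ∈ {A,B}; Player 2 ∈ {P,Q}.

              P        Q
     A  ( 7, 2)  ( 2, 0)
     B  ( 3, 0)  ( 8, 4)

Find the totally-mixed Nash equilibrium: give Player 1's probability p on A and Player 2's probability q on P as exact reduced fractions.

P1 indiff ⇒ q·7+(1-q)·2 = q·3+(1-q)·8 ⇒ q(4) = (1-q)(6) ⇒ q = 3/5
P2 indiff ⇒ p·2+(1-p)·0 = p·0+(1-p)·4 ⇒ p(2) = (1-p)(4) ⇒ p = 2/3

P1 mixes 2/3 on A; P2 mixes 3/5 on P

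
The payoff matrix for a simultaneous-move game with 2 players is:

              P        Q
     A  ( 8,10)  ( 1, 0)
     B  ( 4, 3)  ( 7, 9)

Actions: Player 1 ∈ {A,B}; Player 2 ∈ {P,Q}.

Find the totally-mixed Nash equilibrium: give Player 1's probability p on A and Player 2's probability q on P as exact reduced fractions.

P1 indiff ⇒ q·8+(1-q)·1 = q·4+(1-q)·7 ⇒ q(4) = (1-q)(6) ⇒ q = 3/5
P2 indiff ⇒ p·10+(1-p)·3 = p·0+(1-p)·9 ⇒ p(10) = (1-p)(6) ⇒ p = 3/8

(p,q) = (3/8, 3/5)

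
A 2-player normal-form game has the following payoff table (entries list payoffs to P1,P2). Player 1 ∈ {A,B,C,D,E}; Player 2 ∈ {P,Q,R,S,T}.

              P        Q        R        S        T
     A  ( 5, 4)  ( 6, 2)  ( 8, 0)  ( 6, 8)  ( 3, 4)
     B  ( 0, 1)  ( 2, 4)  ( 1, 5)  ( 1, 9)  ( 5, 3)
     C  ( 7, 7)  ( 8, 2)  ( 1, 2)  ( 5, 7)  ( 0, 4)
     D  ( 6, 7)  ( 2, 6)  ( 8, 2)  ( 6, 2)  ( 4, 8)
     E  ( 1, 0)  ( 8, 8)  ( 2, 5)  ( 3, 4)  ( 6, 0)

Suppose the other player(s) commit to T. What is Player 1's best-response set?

BR_1 = {E}

u_1(A vs T) = 3
u_1(B vs T) = 5
u_1(C vs T) = 0
u_1(D vs T) = 4
u_1(E vs T) = 6
max payoff 6 at {E}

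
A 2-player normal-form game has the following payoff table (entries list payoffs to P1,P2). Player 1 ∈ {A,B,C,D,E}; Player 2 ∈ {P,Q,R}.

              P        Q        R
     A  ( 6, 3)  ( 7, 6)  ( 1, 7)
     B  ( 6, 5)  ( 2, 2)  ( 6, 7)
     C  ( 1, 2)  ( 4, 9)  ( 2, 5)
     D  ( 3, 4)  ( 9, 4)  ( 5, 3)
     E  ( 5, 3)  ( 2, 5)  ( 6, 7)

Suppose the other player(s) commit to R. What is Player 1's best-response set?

P1 best: {B,E}

u_1(A vs R) = 1
u_1(B vs R) = 6
u_1(C vs R) = 2
u_1(D vs R) = 5
u_1(E vs R) = 6
max payoff 6 at {B,E}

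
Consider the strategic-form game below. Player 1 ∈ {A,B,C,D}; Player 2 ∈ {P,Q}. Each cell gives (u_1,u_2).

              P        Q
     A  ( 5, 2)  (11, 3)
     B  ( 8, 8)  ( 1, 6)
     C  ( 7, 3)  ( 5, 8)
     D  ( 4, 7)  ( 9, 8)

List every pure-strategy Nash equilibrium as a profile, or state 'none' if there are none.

Nash profiles: (A,Q), (B,P)

(A,P): not NE [P1→B gives 8>5; P2→Q gives 3>2]
(A,Q): NE
(B,P): NE
(B,Q): not NE [P1→A gives 11>1; P2→P gives 8>6]
(C,P): not NE [P1→B gives 8>7; P2→Q gives 8>3]
(C,Q): not NE [P1→A gives 11>5]
(D,P): not NE [P1→B gives 8>4; P2→Q gives 8>7]
(D,Q): not NE [P1→A gives 11>9]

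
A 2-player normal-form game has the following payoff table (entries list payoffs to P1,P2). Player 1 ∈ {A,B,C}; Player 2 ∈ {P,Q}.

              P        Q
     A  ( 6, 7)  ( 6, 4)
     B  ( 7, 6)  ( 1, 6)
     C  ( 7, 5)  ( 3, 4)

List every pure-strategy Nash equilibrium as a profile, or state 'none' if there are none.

PSNE = {(B,P), (C,P)}

(A,P): not NE [P1→C gives 7>6]
(A,Q): not NE [P2→P gives 7>4]
(B,P): NE
(B,Q): not NE [P1→A gives 6>1]
(C,P): NE
(C,Q): not NE [P1→A gives 6>3; P2→P gives 5>4]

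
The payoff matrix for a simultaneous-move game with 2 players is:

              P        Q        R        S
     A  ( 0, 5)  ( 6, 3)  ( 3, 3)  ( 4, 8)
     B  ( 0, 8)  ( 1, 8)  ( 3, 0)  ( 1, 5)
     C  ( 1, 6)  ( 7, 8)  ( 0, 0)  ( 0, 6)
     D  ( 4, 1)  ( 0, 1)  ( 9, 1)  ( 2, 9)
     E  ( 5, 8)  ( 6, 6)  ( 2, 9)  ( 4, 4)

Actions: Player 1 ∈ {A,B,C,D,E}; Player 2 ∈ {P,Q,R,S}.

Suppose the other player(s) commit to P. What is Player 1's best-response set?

u_1(A vs P) = 0
u_1(B vs P) = 0
u_1(C vs P) = 1
u_1(D vs P) = 4
u_1(E vs P) = 5
max payoff 5 at {E}

BR_1 = {E}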